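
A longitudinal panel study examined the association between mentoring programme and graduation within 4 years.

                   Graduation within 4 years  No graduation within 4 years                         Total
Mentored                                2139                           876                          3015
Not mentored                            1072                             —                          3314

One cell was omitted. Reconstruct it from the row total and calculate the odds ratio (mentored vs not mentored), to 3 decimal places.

5.107

The missing cell is in the unexposed row: 3314 − 1072 = 2242.
So a = 2139, b = 876, c = 1072, d = 2242.
OR = (a·d)/(b·c) = (2139 × 2242) / (876 × 1072) = 4795638 / 939072 = 5.10678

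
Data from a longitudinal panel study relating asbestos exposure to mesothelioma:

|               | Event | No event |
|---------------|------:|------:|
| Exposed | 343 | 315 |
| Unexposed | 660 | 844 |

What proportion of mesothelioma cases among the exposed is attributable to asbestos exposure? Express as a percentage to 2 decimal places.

15.82

Cells: a = 343, b = 315, c = 660, d = 844.
Risk in exposed = 343/658 = 0.52128; risk in unexposed = 660/1504 = 0.43883.
RR = 0.52128/0.43883 = 1.18788
AR% = (RR − 1)/RR × 100 = (1.18788 − 1)/1.18788 × 100 = 15.8163%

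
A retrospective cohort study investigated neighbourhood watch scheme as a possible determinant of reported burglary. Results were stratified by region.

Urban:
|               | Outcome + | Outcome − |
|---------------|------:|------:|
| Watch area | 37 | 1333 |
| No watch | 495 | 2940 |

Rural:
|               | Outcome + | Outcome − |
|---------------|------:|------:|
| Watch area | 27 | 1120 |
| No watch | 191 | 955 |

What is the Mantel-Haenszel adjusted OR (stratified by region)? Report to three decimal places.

0.147

OR_MH = Σ(aᵢdᵢ/nᵢ) / Σ(bᵢcᵢ/nᵢ), where nᵢ is the stratum total.
Stratum 1 (Urban): n = 4805; a·d/n = 37·2940/4805 = 22.6389; b·c/n = 1333·495/4805 = 137.3226
Stratum 2 (Rural): n = 2293; a·d/n = 27·955/2293 = 11.2451; b·c/n = 1120·191/2293 = 93.2926
OR_MH = (22.6389 + 11.2451) / (137.3226 + 93.2926) = 33.8840 / 230.6152 = 0.14693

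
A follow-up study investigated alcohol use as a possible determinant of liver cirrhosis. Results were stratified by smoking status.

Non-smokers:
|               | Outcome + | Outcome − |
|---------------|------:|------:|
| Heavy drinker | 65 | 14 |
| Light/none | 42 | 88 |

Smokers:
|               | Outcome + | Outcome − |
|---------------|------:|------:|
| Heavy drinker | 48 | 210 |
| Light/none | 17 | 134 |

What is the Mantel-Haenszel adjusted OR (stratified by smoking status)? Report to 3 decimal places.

3.734

OR_MH = Σ(aᵢdᵢ/nᵢ) / Σ(bᵢcᵢ/nᵢ), where nᵢ is the stratum total.
Stratum 1 (Non-smokers): n = 209; a·d/n = 65·88/209 = 27.3684; b·c/n = 14·42/209 = 2.8134
Stratum 2 (Smokers): n = 409; a·d/n = 48·134/409 = 15.7262; b·c/n = 210·17/409 = 8.7286
OR_MH = (27.3684 + 15.7262) / (2.8134 + 8.7286) = 43.0946 / 11.5420 = 3.73372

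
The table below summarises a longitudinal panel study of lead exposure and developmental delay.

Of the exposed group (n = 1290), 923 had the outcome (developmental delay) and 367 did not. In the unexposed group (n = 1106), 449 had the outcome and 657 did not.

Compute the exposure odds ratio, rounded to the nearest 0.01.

3.68

From the description: a = 923, b = 367, c = 449, d = 657.
OR = (a·d)/(b·c) = (923 × 657) / (367 × 449) = 606411 / 164783 = 3.68006
The odds of developmental delay are about 3.68 times as high in the exposed group.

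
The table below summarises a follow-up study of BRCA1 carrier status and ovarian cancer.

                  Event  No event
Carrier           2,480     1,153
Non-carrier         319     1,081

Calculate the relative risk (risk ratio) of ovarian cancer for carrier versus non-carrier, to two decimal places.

3.00

Cells: a = 2480, b = 1153, c = 319, d = 1081.
Risk in exposed = 2480/3633 = 0.68263; risk in unexposed = 319/1400 = 0.22786.
RR = 0.68263 / 0.22786 = 2.99587
The risk among the exposed is 3.00 times that among the unexposed.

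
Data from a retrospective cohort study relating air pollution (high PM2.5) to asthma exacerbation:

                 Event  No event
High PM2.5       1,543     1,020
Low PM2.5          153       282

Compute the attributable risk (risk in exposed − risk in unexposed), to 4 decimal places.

0.2503

Cells: a = 1543, b = 1020, c = 153, d = 282.
Risk in exposed = 1543/2563 = 0.602029; risk in unexposed = 153/435 = 0.351724.
Risk difference = 0.602029 − 0.351724 = 0.250305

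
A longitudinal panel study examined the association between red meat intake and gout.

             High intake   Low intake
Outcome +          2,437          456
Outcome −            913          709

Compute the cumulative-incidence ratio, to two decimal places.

1.86

Reading the table with exposure as columns: a = 2437 (High intake, case), b = 913 (High intake, non-case), c = 456 (Low intake, case), d = 709.
Risk in exposed = 2437/3350 = 0.72746; risk in unexposed = 456/1165 = 0.39142.
RR = 0.72746 / 0.39142 = 1.85854
The risk among the exposed is 1.86 times that among the unexposed.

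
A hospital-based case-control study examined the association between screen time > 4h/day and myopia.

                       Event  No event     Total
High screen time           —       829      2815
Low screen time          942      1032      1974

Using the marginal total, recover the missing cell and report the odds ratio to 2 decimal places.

2.62

The missing cell is in the exposed row: 2815 − 829 = 1986.
So a = 1986, b = 829, c = 942, d = 1032.
OR = (a·d)/(b·c) = (1986 × 1032) / (829 × 942) = 2049552 / 780918 = 2.62454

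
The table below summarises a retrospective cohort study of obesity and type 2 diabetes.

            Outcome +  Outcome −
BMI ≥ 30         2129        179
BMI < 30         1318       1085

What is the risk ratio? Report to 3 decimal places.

1.682

Cells: a = 2129, b = 179, c = 1318, d = 1085.
Risk in exposed = 2129/2308 = 0.92244; risk in unexposed = 1318/2403 = 0.54848.
RR = 0.92244 / 0.54848 = 1.68181
The risk among the exposed is 1.68 times that among the unexposed.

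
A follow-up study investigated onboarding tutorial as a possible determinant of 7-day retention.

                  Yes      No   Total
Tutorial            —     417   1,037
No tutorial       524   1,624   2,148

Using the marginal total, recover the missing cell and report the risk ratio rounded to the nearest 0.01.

The missing cell is in the exposed row: 1037 − 417 = 620.
So a = 620, b = 417, c = 524, d = 1624.
RR = [a/(a+b)] / [c/(c+d)] = (620/1037) / (524/2148) = 0.59788/0.24395 = 2.45085

2.45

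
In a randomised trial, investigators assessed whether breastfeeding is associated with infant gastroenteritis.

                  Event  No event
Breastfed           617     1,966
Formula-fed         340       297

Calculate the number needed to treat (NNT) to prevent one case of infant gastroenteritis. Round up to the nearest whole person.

4

Risk in treated group = 617/2583 = 0.23887; risk in control = 340/637 = 0.53375.
Absolute risk reduction = 0.53375 − 0.23887 = 0.29488
NNT = 1 / ARR = 1 / 0.29488 = 3.391 → round up → 4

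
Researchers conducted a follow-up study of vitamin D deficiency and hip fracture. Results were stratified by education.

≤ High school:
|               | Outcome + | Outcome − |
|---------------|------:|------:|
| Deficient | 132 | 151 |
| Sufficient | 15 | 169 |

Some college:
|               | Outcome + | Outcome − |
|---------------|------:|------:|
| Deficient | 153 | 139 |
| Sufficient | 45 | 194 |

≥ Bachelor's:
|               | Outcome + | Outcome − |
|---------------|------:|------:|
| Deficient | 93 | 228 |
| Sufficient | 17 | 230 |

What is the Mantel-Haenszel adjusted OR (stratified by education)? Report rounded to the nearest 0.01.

OR_MH = Σ(aᵢdᵢ/nᵢ) / Σ(bᵢcᵢ/nᵢ), where nᵢ is the stratum total.
Stratum 1 (≤ High school): n = 467; a·d/n = 132·169/467 = 47.7687; b·c/n = 151·15/467 = 4.8501
Stratum 2 (Some college): n = 531; a·d/n = 153·194/531 = 55.8983; b·c/n = 139·45/531 = 11.7797
Stratum 3 (≥ Bachelor's): n = 568; a·d/n = 93·230/568 = 37.6585; b·c/n = 228·17/568 = 6.8239
OR_MH = (47.7687 + 55.8983 + 37.6585) / (4.8501 + 11.7797 + 6.8239) = 141.3255 / 23.4537 = 6.02572

6.03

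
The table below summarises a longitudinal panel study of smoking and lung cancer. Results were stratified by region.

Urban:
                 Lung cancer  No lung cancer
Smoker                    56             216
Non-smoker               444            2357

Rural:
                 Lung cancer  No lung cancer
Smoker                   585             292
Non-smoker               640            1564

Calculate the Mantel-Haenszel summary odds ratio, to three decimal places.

3.700

OR_MH = Σ(aᵢdᵢ/nᵢ) / Σ(bᵢcᵢ/nᵢ), where nᵢ is the stratum total.
Stratum 1 (Urban): n = 3073; a·d/n = 56·2357/3073 = 42.9522; b·c/n = 216·444/3073 = 31.2086
Stratum 2 (Rural): n = 3081; a·d/n = 585·1564/3081 = 296.9620; b·c/n = 292·640/3081 = 60.6556
OR_MH = (42.9522 + 296.9620) / (31.2086 + 60.6556) = 339.9142 / 91.8642 = 3.70018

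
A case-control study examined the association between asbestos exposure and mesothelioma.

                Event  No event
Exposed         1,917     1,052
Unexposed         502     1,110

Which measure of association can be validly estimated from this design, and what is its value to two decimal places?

Cells: a = 1917, b = 1052, c = 502, d = 1110.
This is a case-control study: participants were sampled on outcome status, so risks in the source population cannot be estimated directly — relative risk is not valid here. The odds ratio is the appropriate measure.
OR = (a·d)/(b·c) = (1917 × 1110) / (1052 × 502) = 2127870 / 528104 = 4.02926

4.03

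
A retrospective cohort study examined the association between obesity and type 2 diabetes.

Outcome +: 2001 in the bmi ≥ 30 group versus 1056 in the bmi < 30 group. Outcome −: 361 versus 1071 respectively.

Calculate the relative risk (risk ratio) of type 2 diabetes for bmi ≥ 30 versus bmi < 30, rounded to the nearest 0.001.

1.706

From the description: a = 2001, b = 361, c = 1056, d = 1071.
Risk in exposed = 2001/2362 = 0.84716; risk in unexposed = 1056/2127 = 0.49647.
RR = 0.84716 / 0.49647 = 1.70636
The risk among the exposed is 1.71 times that among the unexposed.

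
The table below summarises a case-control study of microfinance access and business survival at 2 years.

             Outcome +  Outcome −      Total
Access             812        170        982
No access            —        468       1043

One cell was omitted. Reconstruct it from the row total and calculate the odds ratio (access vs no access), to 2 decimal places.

The missing cell is in the unexposed row: 1043 − 468 = 575.
So a = 812, b = 170, c = 575, d = 468.
OR = (a·d)/(b·c) = (812 × 468) / (170 × 575) = 380016 / 97750 = 3.88763

3.89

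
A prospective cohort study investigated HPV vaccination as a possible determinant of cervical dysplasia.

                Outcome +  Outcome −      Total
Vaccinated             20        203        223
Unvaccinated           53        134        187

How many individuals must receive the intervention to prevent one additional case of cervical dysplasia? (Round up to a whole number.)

Risk in treated group = 20/223 = 0.08969; risk in control = 53/187 = 0.28342.
Absolute risk reduction = 0.28342 − 0.08969 = 0.19374
NNT = 1 / ARR = 1 / 0.19374 = 5.162 → round up → 6

6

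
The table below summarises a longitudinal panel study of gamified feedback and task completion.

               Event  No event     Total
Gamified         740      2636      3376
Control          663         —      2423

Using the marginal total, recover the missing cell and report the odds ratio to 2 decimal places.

The missing cell is in the unexposed row: 2423 − 663 = 1760.
So a = 740, b = 2636, c = 663, d = 1760.
OR = (a·d)/(b·c) = (740 × 1760) / (2636 × 663) = 1302400 / 1747668 = 0.74522

0.75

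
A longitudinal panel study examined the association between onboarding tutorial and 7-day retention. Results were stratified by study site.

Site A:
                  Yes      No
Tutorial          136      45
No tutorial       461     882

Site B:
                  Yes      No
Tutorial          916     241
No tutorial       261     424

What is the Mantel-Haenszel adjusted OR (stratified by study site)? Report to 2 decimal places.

OR_MH = Σ(aᵢdᵢ/nᵢ) / Σ(bᵢcᵢ/nᵢ), where nᵢ is the stratum total.
Stratum 1 (Site A): n = 1524; a·d/n = 136·882/1524 = 78.7087; b·c/n = 45·461/1524 = 13.6122
Stratum 2 (Site B): n = 1842; a·d/n = 916·424/1842 = 210.8491; b·c/n = 241·261/1842 = 34.1482
OR_MH = (78.7087 + 210.8491) / (13.6122 + 34.1482) = 289.5577 / 47.7604 = 6.06271

6.06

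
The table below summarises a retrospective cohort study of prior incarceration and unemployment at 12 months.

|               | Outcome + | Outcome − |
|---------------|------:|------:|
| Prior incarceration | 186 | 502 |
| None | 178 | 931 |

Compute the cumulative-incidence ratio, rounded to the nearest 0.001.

1.684

Cells: a = 186, b = 502, c = 178, d = 931.
Risk in exposed = 186/688 = 0.27035; risk in unexposed = 178/1109 = 0.16050.
RR = 0.27035 / 0.16050 = 1.68436
The risk among the exposed is 1.68 times that among the unexposed.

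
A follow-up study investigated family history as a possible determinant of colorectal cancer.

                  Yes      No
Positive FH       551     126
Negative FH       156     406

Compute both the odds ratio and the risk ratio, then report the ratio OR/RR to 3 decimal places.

3.882

Cells: a = 551, b = 126, c = 156, d = 406.
OR = (551·406)/(126·156) = 223706/19656 = 11.38105
Risk in exposed = 551/677 = 0.81388; risk in unexposed = 156/562 = 0.27758; RR = 2.93207
OR/RR = 11.38105 / 2.93207 = 3.88157
The outcome is not rare, so the OR lies further from 1 than the RR.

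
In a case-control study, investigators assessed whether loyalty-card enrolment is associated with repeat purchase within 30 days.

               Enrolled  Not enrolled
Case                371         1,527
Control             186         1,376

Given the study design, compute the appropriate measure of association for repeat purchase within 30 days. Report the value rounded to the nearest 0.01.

1.80

Reading the table with exposure as columns: a = 371 (Enrolled, case), b = 186 (Enrolled, non-case), c = 1527 (Not enrolled, case), d = 1376.
This is a case-control study: participants were sampled on outcome status, so risks in the source population cannot be estimated directly — relative risk is not valid here. The odds ratio is the appropriate measure.
OR = (a·d)/(b·c) = (371 × 1376) / (186 × 1527) = 510496 / 284022 = 1.79738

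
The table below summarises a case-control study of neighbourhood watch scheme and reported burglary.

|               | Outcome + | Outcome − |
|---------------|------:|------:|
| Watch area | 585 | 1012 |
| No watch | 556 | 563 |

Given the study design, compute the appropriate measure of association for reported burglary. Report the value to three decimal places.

Cells: a = 585, b = 1012, c = 556, d = 563.
This is a case-control study: participants were sampled on outcome status, so risks in the source population cannot be estimated directly — relative risk is not valid here. The odds ratio is the appropriate measure.
OR = (a·d)/(b·c) = (585 × 563) / (1012 × 556) = 329355 / 562672 = 0.58534

0.585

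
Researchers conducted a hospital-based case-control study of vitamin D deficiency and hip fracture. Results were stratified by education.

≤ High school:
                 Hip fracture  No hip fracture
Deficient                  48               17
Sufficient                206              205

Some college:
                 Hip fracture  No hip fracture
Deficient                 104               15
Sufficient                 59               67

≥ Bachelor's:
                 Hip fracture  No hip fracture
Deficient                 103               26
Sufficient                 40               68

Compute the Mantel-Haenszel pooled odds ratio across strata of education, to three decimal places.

OR_MH = Σ(aᵢdᵢ/nᵢ) / Σ(bᵢcᵢ/nᵢ), where nᵢ is the stratum total.
Stratum 1 (≤ High school): n = 476; a·d/n = 48·205/476 = 20.6723; b·c/n = 17·206/476 = 7.3571
Stratum 2 (Some college): n = 245; a·d/n = 104·67/245 = 28.4408; b·c/n = 15·59/245 = 3.6122
Stratum 3 (≥ Bachelor's): n = 237; a·d/n = 103·68/237 = 29.5527; b·c/n = 26·40/237 = 4.3882
OR_MH = (20.6723 + 28.4408 + 29.5527) / (7.3571 + 3.6122 + 4.3882) = 78.6658 / 15.3576 = 5.12228

5.122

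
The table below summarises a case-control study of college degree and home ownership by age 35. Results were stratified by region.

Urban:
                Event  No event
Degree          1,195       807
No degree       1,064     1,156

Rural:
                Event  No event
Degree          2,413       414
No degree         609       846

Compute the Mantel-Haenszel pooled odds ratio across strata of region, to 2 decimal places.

OR_MH = Σ(aᵢdᵢ/nᵢ) / Σ(bᵢcᵢ/nᵢ), where nᵢ is the stratum total.
Stratum 1 (Urban): n = 4222; a·d/n = 1195·1156/4222 = 327.1956; b·c/n = 807·1064/4222 = 203.3747
Stratum 2 (Rural): n = 4282; a·d/n = 2413·846/4282 = 476.7394; b·c/n = 414·609/4282 = 58.8804
OR_MH = (327.1956 + 476.7394) / (203.3747 + 58.8804) = 803.9350 / 262.2551 = 3.06547

3.07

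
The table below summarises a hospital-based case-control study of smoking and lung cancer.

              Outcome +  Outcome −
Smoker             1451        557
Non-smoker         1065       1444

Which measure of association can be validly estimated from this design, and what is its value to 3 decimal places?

Cells: a = 1451, b = 557, c = 1065, d = 1444.
This is a hospital-based case-control study: participants were sampled on outcome status, so risks in the source population cannot be estimated directly — relative risk is not valid here. The odds ratio is the appropriate measure.
OR = (a·d)/(b·c) = (1451 × 1444) / (557 × 1065) = 2095244 / 593205 = 3.53207

3.532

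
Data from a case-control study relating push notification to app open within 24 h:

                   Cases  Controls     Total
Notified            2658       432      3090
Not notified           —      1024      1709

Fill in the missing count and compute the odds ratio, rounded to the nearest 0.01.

9.20

The missing cell is in the unexposed row: 1709 − 1024 = 685.
So a = 2658, b = 432, c = 685, d = 1024.
OR = (a·d)/(b·c) = (2658 × 1024) / (432 × 685) = 2721792 / 295920 = 9.19773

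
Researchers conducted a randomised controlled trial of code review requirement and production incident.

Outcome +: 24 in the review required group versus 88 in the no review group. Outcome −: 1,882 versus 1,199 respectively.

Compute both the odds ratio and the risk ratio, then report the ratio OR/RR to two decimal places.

0.94

From the description: a = 24, b = 1882, c = 88, d = 1199.
OR = (24·1199)/(1882·88) = 28776/165616 = 0.17375
Risk in exposed = 24/1906 = 0.01259; risk in unexposed = 88/1287 = 0.06838; RR = 0.18416
OR/RR = 0.17375 / 0.18416 = 0.94350
The outcome is rare in both groups, so OR ≈ RR (ratio near 1).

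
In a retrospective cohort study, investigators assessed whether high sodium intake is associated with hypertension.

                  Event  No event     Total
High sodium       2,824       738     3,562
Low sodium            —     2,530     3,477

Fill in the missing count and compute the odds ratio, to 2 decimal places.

10.22

The missing cell is in the unexposed row: 3477 − 2530 = 947.
So a = 2824, b = 738, c = 947, d = 2530.
OR = (a·d)/(b·c) = (2824 × 2530) / (738 × 947) = 7144720 / 698886 = 10.22301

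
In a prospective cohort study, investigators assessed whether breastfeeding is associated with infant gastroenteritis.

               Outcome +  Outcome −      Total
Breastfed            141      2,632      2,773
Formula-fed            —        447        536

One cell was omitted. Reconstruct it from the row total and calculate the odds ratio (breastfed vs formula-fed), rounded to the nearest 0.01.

The missing cell is in the unexposed row: 536 − 447 = 89.
So a = 141, b = 2632, c = 89, d = 447.
OR = (a·d)/(b·c) = (141 × 447) / (2632 × 89) = 63027 / 234248 = 0.26906

0.27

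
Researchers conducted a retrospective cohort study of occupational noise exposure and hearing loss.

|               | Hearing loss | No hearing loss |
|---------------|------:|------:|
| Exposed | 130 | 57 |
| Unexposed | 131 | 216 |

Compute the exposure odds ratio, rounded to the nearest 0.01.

3.76

Cells: a = 130, b = 57, c = 131, d = 216.
OR = (a·d)/(b·c) = (130 × 216) / (57 × 131) = 28080 / 7467 = 3.76055
The odds of hearing loss are about 3.76 times as high in the exposed group.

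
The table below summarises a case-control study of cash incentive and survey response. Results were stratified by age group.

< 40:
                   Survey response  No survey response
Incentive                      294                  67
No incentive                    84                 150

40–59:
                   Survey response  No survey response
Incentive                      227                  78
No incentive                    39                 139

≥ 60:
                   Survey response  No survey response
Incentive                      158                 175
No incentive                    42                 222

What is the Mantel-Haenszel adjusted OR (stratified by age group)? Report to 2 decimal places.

7.06

OR_MH = Σ(aᵢdᵢ/nᵢ) / Σ(bᵢcᵢ/nᵢ), where nᵢ is the stratum total.
Stratum 1 (< 40): n = 595; a·d/n = 294·150/595 = 74.1176; b·c/n = 67·84/595 = 9.4588
Stratum 2 (40–59): n = 483; a·d/n = 227·139/483 = 65.3271; b·c/n = 78·39/483 = 6.2981
Stratum 3 (≥ 60): n = 597; a·d/n = 158·222/597 = 58.7538; b·c/n = 175·42/597 = 12.3116
OR_MH = (74.1176 + 65.3271 + 58.7538) / (9.4588 + 6.2981 + 12.3116) = 198.1985 / 28.0685 = 7.06124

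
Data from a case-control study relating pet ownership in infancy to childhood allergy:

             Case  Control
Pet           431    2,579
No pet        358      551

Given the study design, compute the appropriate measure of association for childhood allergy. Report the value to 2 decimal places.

Cells: a = 431, b = 2579, c = 358, d = 551.
This is a case-control study: participants were sampled on outcome status, so risks in the source population cannot be estimated directly — relative risk is not valid here. The odds ratio is the appropriate measure.
OR = (a·d)/(b·c) = (431 × 551) / (2579 × 358) = 237481 / 923282 = 0.25721

0.26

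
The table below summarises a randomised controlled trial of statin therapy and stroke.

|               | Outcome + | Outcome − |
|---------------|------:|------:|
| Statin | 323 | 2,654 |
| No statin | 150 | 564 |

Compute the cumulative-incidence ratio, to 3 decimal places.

Cells: a = 323, b = 2654, c = 150, d = 564.
Risk in exposed = 323/2977 = 0.10850; risk in unexposed = 150/714 = 0.21008.
RR = 0.10850 / 0.21008 = 0.51645
The risk is 48% lower among the exposed than among the unexposed.

0.516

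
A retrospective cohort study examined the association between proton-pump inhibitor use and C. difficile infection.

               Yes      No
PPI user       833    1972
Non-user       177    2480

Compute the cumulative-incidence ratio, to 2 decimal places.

4.46

Cells: a = 833, b = 1972, c = 177, d = 2480.
Risk in exposed = 833/2805 = 0.29697; risk in unexposed = 177/2657 = 0.06662.
RR = 0.29697 / 0.06662 = 4.45790
The risk among the exposed is 4.46 times that among the unexposed.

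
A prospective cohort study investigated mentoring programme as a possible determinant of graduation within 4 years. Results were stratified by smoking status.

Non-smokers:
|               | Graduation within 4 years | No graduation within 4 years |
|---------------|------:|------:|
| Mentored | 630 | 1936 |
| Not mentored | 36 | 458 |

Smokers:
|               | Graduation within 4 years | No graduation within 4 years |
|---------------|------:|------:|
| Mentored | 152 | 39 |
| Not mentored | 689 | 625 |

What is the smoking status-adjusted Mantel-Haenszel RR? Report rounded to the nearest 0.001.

RR_MH = Σ(aᵢ·n₀ᵢ/nᵢ) / Σ(cᵢ·n₁ᵢ/nᵢ), with n₁ᵢ = aᵢ+bᵢ (exposed), n₀ᵢ = cᵢ+dᵢ (unexposed), nᵢ = n₁ᵢ+n₀ᵢ.
Stratum 1 (Non-smokers): n₁ = 2566, n₀ = 494, n = 3060; a·n₀/n = 630·494/3060 = 101.7059; c·n₁/n = 36·2566/3060 = 30.1882
Stratum 2 (Smokers): n₁ = 191, n₀ = 1314, n = 1505; a·n₀/n = 152·1314/1505 = 132.7096; c·n₁/n = 689·191/1505 = 87.4412
RR_MH = (101.7059 + 132.7096) / (30.1882 + 87.4412) = 234.4155 / 117.6294 = 1.99283

1.993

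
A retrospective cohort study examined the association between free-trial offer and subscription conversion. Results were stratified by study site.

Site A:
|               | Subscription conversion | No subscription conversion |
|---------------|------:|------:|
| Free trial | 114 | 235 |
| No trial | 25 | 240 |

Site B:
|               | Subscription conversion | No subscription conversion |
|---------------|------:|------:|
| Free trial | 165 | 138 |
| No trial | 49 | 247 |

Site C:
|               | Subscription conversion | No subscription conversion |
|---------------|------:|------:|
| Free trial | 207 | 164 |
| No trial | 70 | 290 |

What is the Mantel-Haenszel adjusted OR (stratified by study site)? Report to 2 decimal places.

OR_MH = Σ(aᵢdᵢ/nᵢ) / Σ(bᵢcᵢ/nᵢ), where nᵢ is the stratum total.
Stratum 1 (Site A): n = 614; a·d/n = 114·240/614 = 44.5603; b·c/n = 235·25/614 = 9.5684
Stratum 2 (Site B): n = 599; a·d/n = 165·247/599 = 68.0384; b·c/n = 138·49/599 = 11.2888
Stratum 3 (Site C): n = 731; a·d/n = 207·290/731 = 82.1204; b·c/n = 164·70/731 = 15.7045
OR_MH = (44.5603 + 68.0384 + 82.1204) / (9.5684 + 11.2888 + 15.7045) = 194.7190 / 36.5617 = 5.32576

5.33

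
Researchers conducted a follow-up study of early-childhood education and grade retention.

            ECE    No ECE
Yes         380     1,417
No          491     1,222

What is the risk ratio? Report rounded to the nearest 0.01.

Reading the table with exposure as columns: a = 380 (ECE, case), b = 491 (ECE, non-case), c = 1417 (No ECE, case), d = 1222.
Risk in exposed = 380/871 = 0.43628; risk in unexposed = 1417/2639 = 0.53695.
RR = 0.43628 / 0.53695 = 0.81252
The risk is 19% lower among the exposed than among the unexposed.

0.81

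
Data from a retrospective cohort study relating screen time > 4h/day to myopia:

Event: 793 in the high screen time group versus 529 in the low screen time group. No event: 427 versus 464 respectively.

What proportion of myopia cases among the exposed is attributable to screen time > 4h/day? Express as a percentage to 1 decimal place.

From the description: a = 793, b = 427, c = 529, d = 464.
Risk in exposed = 793/1220 = 0.65000; risk in unexposed = 529/993 = 0.53273.
RR = 0.65000/0.53273 = 1.22013
AR% = (RR − 1)/RR × 100 = (1.22013 − 1)/1.22013 × 100 = 18.0417%

18.0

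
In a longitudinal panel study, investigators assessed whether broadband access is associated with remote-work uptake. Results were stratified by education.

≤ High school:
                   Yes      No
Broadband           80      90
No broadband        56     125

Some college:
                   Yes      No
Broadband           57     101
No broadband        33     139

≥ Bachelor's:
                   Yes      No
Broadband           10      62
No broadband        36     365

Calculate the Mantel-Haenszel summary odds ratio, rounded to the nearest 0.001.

2.064

OR_MH = Σ(aᵢdᵢ/nᵢ) / Σ(bᵢcᵢ/nᵢ), where nᵢ is the stratum total.
Stratum 1 (≤ High school): n = 351; a·d/n = 80·125/351 = 28.4900; b·c/n = 90·56/351 = 14.3590
Stratum 2 (Some college): n = 330; a·d/n = 57·139/330 = 24.0091; b·c/n = 101·33/330 = 10.1000
Stratum 3 (≥ Bachelor's): n = 473; a·d/n = 10·365/473 = 7.7167; b·c/n = 62·36/473 = 4.7188
OR_MH = (28.4900 + 24.0091 + 7.7167) / (14.3590 + 10.1000 + 4.7188) = 60.2158 / 29.1778 = 2.06376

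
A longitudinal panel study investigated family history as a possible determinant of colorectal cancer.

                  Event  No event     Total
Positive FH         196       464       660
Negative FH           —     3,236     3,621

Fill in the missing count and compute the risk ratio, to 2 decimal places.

The missing cell is in the unexposed row: 3621 − 3236 = 385.
So a = 196, b = 464, c = 385, d = 3236.
RR = [a/(a+b)] / [c/(c+d)] = (196/660) / (385/3621) = 0.29697/0.10632 = 2.79306

2.79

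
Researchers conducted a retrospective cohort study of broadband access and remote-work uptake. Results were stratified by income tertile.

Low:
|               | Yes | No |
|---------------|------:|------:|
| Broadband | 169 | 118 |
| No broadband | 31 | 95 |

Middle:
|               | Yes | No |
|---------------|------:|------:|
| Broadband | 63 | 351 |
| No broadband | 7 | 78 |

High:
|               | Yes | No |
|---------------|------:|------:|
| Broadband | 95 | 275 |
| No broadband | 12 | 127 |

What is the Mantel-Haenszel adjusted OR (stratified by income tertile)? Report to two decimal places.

OR_MH = Σ(aᵢdᵢ/nᵢ) / Σ(bᵢcᵢ/nᵢ), where nᵢ is the stratum total.
Stratum 1 (Low): n = 413; a·d/n = 169·95/413 = 38.8741; b·c/n = 118·31/413 = 8.8571
Stratum 2 (Middle): n = 499; a·d/n = 63·78/499 = 9.8477; b·c/n = 351·7/499 = 4.9238
Stratum 3 (High): n = 509; a·d/n = 95·127/509 = 23.7033; b·c/n = 275·12/509 = 6.4833
OR_MH = (38.8741 + 9.8477 + 23.7033) / (8.8571 + 4.9238 + 6.4833) = 72.4251 / 20.2643 = 3.57403

3.57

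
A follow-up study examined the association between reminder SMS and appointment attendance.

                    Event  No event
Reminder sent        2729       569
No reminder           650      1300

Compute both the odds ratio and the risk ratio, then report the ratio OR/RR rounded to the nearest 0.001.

Cells: a = 2729, b = 569, c = 650, d = 1300.
OR = (2729·1300)/(569·650) = 3547700/369850 = 9.59227
Risk in exposed = 2729/3298 = 0.82747; risk in unexposed = 650/1950 = 0.33333; RR = 2.48241
OR/RR = 9.59227 / 2.48241 = 3.86409
The outcome is not rare, so the OR lies further from 1 than the RR.

3.864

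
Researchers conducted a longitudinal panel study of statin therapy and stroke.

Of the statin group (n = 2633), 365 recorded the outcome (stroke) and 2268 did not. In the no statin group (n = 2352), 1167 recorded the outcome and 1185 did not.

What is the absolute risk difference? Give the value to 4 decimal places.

From the description: a = 365, b = 2268, c = 1167, d = 1185.
Risk in exposed = 365/2633 = 0.138625; risk in unexposed = 1167/2352 = 0.496173.
Risk difference = 0.138625 − 0.496173 = -0.357548

-0.3575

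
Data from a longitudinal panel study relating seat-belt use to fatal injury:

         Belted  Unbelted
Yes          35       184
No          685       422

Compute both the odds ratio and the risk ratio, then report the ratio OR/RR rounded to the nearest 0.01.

0.73

Reading the table with exposure as columns: a = 35 (Belted, case), b = 685 (Belted, non-case), c = 184 (Unbelted, case), d = 422.
OR = (35·422)/(685·184) = 14770/126040 = 0.11719
Risk in exposed = 35/720 = 0.04861; risk in unexposed = 184/606 = 0.30363; RR = 0.16010
OR/RR = 0.11719 / 0.16010 = 0.73195
The outcome is not rare, so the OR lies further from 1 than the RR.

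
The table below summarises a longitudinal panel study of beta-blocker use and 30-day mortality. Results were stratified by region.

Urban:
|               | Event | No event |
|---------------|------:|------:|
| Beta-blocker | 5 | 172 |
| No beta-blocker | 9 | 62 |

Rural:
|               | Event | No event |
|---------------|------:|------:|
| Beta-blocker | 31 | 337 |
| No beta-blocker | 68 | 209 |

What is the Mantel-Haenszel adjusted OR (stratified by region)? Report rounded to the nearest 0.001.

OR_MH = Σ(aᵢdᵢ/nᵢ) / Σ(bᵢcᵢ/nᵢ), where nᵢ is the stratum total.
Stratum 1 (Urban): n = 248; a·d/n = 5·62/248 = 1.2500; b·c/n = 172·9/248 = 6.2419
Stratum 2 (Rural): n = 645; a·d/n = 31·209/645 = 10.0450; b·c/n = 337·68/645 = 35.5287
OR_MH = (1.2500 + 10.0450) / (6.2419 + 35.5287) = 11.2950 / 41.7706 = 0.27040

0.270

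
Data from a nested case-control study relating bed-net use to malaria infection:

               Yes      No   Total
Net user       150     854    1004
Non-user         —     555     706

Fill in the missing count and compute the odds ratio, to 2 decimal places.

0.65

The missing cell is in the unexposed row: 706 − 555 = 151.
So a = 150, b = 854, c = 151, d = 555.
OR = (a·d)/(b·c) = (150 × 555) / (854 × 151) = 83250 / 128954 = 0.64558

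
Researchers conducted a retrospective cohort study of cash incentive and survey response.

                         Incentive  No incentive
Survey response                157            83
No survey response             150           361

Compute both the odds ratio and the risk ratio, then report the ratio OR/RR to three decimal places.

Reading the table with exposure as columns: a = 157 (Incentive, case), b = 150 (Incentive, non-case), c = 83 (No incentive, case), d = 361.
OR = (157·361)/(150·83) = 56677/12450 = 4.55237
Risk in exposed = 157/307 = 0.51140; risk in unexposed = 83/444 = 0.18694; RR = 2.73569
OR/RR = 4.55237 / 2.73569 = 1.66407
The outcome is not rare, so the OR lies further from 1 than the RR.

1.664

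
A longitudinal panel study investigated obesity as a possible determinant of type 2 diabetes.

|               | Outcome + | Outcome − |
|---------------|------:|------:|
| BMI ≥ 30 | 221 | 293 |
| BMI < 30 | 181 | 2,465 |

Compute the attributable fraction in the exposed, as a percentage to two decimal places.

Cells: a = 221, b = 293, c = 181, d = 2465.
Risk in exposed = 221/514 = 0.42996; risk in unexposed = 181/2646 = 0.06841.
RR = 0.42996/0.06841 = 6.28551
AR% = (RR − 1)/RR × 100 = (6.28551 − 1)/6.28551 × 100 = 84.0904%

84.09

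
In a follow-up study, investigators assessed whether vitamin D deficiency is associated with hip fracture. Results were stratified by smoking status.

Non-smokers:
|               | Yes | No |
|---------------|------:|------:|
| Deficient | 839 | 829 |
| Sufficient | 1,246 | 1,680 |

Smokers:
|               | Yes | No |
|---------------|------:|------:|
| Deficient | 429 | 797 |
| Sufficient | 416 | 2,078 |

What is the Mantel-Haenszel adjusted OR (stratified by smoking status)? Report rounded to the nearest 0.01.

OR_MH = Σ(aᵢdᵢ/nᵢ) / Σ(bᵢcᵢ/nᵢ), where nᵢ is the stratum total.
Stratum 1 (Non-smokers): n = 4594; a·d/n = 839·1680/4594 = 306.8176; b·c/n = 829·1246/4594 = 224.8441
Stratum 2 (Smokers): n = 3720; a·d/n = 429·2078/3720 = 239.6403; b·c/n = 797·416/3720 = 89.1269
OR_MH = (306.8176 + 239.6403) / (224.8441 + 89.1269) = 546.4579 / 313.9710 = 1.74047

1.74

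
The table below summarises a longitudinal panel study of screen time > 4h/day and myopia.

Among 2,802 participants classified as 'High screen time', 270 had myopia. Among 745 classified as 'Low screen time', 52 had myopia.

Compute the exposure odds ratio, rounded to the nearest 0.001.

From the description: a = 270, b = 2532, c = 52, d = 693.
OR = (a·d)/(b·c) = (270 × 693) / (2532 × 52) = 187110 / 131664 = 1.42112
The odds of myopia are about 1.42 times as high in the high screen time group.

1.421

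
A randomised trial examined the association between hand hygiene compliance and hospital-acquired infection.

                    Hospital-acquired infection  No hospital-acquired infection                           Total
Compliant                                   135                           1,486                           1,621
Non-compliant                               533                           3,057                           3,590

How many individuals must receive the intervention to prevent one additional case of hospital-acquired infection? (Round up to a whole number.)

16

Risk in treated group = 135/1621 = 0.08328; risk in control = 533/3590 = 0.14847.
Absolute risk reduction = 0.14847 − 0.08328 = 0.06519
NNT = 1 / ARR = 1 / 0.06519 = 15.341 → round up → 16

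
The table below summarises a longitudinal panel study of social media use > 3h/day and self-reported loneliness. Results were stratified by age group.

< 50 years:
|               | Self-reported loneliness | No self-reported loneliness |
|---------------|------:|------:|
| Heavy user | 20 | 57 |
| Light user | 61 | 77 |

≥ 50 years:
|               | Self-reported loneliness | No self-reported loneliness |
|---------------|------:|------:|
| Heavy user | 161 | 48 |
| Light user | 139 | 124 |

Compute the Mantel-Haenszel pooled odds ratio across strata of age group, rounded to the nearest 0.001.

1.632

OR_MH = Σ(aᵢdᵢ/nᵢ) / Σ(bᵢcᵢ/nᵢ), where nᵢ is the stratum total.
Stratum 1 (< 50 years): n = 215; a·d/n = 20·77/215 = 7.1628; b·c/n = 57·61/215 = 16.1721
Stratum 2 (≥ 50 years): n = 472; a·d/n = 161·124/472 = 42.2966; b·c/n = 48·139/472 = 14.1356
OR_MH = (7.1628 + 42.2966) / (16.1721 + 14.1356) = 49.4594 / 30.3077 = 1.63191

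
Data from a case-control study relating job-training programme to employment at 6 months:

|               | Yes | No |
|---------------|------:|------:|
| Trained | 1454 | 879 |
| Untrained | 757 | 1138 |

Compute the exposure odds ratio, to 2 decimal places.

Cells: a = 1454, b = 879, c = 757, d = 1138.
OR = (a·d)/(b·c) = (1454 × 1138) / (879 × 757) = 1654652 / 665403 = 2.48669
The odds of employment at 6 months are about 2.49 times as high in the trained group.

2.49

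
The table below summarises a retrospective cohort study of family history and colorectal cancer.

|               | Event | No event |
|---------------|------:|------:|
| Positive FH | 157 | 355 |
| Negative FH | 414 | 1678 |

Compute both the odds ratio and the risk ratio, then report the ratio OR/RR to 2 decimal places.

Cells: a = 157, b = 355, c = 414, d = 1678.
OR = (157·1678)/(355·414) = 263446/146970 = 1.79252
Risk in exposed = 157/512 = 0.30664; risk in unexposed = 414/2092 = 0.19790; RR = 1.54950
OR/RR = 1.79252 / 1.54950 = 1.15684
The outcome is not rare, so the OR lies further from 1 than the RR.

1.16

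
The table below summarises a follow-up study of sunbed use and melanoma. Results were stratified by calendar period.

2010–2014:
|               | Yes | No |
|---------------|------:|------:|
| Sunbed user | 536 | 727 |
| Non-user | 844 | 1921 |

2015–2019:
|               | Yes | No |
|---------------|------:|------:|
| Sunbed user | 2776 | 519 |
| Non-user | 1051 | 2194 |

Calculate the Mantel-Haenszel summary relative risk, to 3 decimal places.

RR_MH = Σ(aᵢ·n₀ᵢ/nᵢ) / Σ(cᵢ·n₁ᵢ/nᵢ), with n₁ᵢ = aᵢ+bᵢ (exposed), n₀ᵢ = cᵢ+dᵢ (unexposed), nᵢ = n₁ᵢ+n₀ᵢ.
Stratum 1 (2010–2014): n₁ = 1263, n₀ = 2765, n = 4028; a·n₀/n = 536·2765/4028 = 367.9345; c·n₁/n = 844·1263/4028 = 264.6405
Stratum 2 (2015–2019): n₁ = 3295, n₀ = 3245, n = 6540; a·n₀/n = 2776·3245/6540 = 1377.3884; c·n₁/n = 1051·3295/6540 = 529.5176
RR_MH = (367.9345 + 1377.3884) / (264.6405 + 529.5176) = 1745.3228 / 794.1581 = 2.19770

2.198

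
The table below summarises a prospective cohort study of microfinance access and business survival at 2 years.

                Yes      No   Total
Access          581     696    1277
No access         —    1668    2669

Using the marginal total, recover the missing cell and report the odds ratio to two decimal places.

The missing cell is in the unexposed row: 2669 − 1668 = 1001.
So a = 581, b = 696, c = 1001, d = 1668.
OR = (a·d)/(b·c) = (581 × 1668) / (696 × 1001) = 969108 / 696696 = 1.39101

1.39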